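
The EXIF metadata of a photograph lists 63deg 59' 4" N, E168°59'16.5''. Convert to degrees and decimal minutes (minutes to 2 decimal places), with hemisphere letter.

63° 59.07′ N, 168° 59.28′ E

Latitude: 59 + 4/60 = 59.0667′
Longitude: seconds/60 = 0.27500; minutes = 59 + 0.27500 = 59.2750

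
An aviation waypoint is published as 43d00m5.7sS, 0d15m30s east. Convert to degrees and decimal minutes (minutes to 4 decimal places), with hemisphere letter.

43° 0.0950′ S, 0° 15.5000′ E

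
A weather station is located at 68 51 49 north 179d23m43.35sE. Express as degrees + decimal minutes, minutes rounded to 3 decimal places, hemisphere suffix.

Latitude: 51 + 49/60 = 51.81667′
Longitude: seconds/60 = 0.72250; minutes = 23 + 0.72250 = 23.72250

68° 51.817′ N, 179° 23.723′ E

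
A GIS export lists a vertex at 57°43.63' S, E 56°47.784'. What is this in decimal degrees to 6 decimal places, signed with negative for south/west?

Lat: 57 + 43.63/60 = 57.7271667
hemisphere S, so the sign is −
Longitude: 47.784′ = 0.796400°; total 56.7964000
E → positive

-57.727167, 56.796400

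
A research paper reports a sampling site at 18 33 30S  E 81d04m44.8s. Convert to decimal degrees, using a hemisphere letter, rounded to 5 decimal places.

18.55833° S, 81.07911° E

Latitude: 18 + 33/60 + 30/3600 = 18.558333
Longitude: 81° + 4/60 + 44.8/3600 = 81 + 0.066667 + 0.012444 = 81.079111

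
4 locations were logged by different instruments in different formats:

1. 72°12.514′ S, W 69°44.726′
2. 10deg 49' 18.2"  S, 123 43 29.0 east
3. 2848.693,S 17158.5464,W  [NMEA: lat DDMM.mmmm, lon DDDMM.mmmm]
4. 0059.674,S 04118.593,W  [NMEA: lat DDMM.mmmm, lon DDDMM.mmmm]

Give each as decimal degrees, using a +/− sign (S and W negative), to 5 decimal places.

1. -72.20857, -69.74543
2. -10.82172, 123.72472
3. -28.81155, -171.97577
4. -0.99457, -41.30988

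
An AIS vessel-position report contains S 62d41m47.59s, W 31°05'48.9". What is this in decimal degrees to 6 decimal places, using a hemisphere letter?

62.696553° S, 31.096917° W

φ: 41′ + 47.59″ = 41.79317′; 62 + 41.79317/60 = 62.6965528
λ: 31° + 5/60 + 48.9/3600 = 31 + 0.083333 + 0.013583 = 31.0969167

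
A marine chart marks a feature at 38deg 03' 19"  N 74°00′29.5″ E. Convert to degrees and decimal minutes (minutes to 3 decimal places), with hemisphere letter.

38° 3.317′ N, 74° 0.492′ E

Latitude: seconds/60 = 0.31667; minutes = 3 + 0.31667 = 3.31667
λ: 0 + 29.5/60 = 0.49167′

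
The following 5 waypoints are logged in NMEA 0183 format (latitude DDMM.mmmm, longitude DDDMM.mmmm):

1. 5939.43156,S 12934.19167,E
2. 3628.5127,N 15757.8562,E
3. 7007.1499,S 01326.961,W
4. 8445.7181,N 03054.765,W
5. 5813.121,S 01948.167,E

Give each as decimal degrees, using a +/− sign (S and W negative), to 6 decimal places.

1. -59.657193, 129.569861
2. 36.475212, 157.964270
3. -70.119165, -13.449350
4. 84.761968, -30.912750
5. -58.218683, 19.802783

Point 1:
  Lat: split at 2 digits → 59° and 39.43156′; 59 + 39.43156/60 = 59.6571927
  S → negative
  Longitude: split at 3 digits → 129° and 34.19167′; 129 + 34.19167/60 = 129.5698612
  E → positive
Point 2:
  φ: split at 2 digits → 36° and 28.5127′; 36 + 28.5127/60 = 36.4752117
  N ⇒ keep positive
  Longitude: degrees = first 3 digits = 157, minutes = 57.8562; 157 + 57.8562/60 = 157.9642700
  E → positive
Point 3:
  Lat: degrees = first 2 digits = 70, minutes = 7.1499; 70 + 7.1499/60 = 70.1191650
  hemisphere S, so the sign is −
  Lon: degrees = first 3 digits = 13, minutes = 26.961; 13 + 26.961/60 = 13.4493500
  W ⇒ negate
Point 4:
  Latitude: split at 2 digits → 84° and 45.7181′; 84 + 45.7181/60 = 84.7619683
  N ⇒ keep positive
  Lon: degrees = first 3 digits = 30, minutes = 54.765; 30 + 54.765/60 = 30.9127500
  hemisphere W, so the sign is −
Point 5:
  Lat: split at 2 digits → 58° and 13.121′; 58 + 13.121/60 = 58.2186833
  S ⇒ negate
  Lon: split at 3 digits → 019° and 48.167′; 19 + 48.167/60 = 19.8027833
  E → positive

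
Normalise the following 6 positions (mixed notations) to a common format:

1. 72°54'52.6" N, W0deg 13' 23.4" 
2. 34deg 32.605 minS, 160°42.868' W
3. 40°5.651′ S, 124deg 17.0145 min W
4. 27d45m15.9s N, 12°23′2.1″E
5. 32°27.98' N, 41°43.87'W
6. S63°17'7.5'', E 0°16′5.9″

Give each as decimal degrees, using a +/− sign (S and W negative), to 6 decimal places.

1. 72.914611, -0.223167
2. -34.543417, -160.714467
3. -40.094183, -124.283575
4. 27.754417, 12.383917
5. 32.466333, -41.731167
6. -63.285417, 0.268306

Point 1:
  Latitude: 72 + 54/60 + 52.6/3600 = 72.9146111
  N → positive
  Lon: 0 + 13/60 + 23.4/3600 = 0.2231667
  hemisphere W, so the sign is −
Point 2:
  Lat: 32.605′ = 0.543417°; total 34.5434167
  S → negative
  Longitude: 42.868′ = 0.714467°; total 160.7144667
  W ⇒ negate
Point 3:
  Latitude: 5.651′ = 0.094183°; total 40.0941833
  S ⇒ negate
  Lon: 17.0145′ = 0.283575°; total 124.2835750
  W ⇒ negate
Point 4:
  Latitude: 27 + 45/60 + 15.9/3600 = 27.7544167
  N → positive
  Longitude: 12 + 23/60 + 2.1/3600 = 12.3839167
  E → positive
Point 5:
  Lat: 27.98′ = 0.466333°; total 32.4663333
  N → positive
  Longitude: 43.87′ = 0.731167°; total 41.7311667
  hemisphere W, so the sign is −
Point 6:
  φ: 63° + 17/60 + 7.5/3600 = 63 + 0.283333 + 0.002083 = 63.2854167
  hemisphere S, so the sign is −
  λ: 16′ + 5.9″ = 16.09833′; 0 + 16.09833/60 = 0.2683056
  E ⇒ keep positive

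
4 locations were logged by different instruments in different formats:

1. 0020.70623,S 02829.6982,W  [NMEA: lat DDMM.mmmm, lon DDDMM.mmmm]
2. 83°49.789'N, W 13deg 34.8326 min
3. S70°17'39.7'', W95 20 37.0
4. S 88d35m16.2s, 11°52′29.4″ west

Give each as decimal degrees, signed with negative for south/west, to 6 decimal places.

Point 1:
  Latitude: split at 2 digits → 00° and 20.70623′; 0 + 20.70623/60 = 0.3451038
  S → negative
  Longitude: degrees = first 3 digits = 28, minutes = 29.6982; 28 + 29.6982/60 = 28.4949700
  hemisphere W, so the sign is −
Point 2:
  Lat: 83 + 49.789/60 = 83.8298167
  N ⇒ keep positive
  Longitude: 13 + 34.8326/60 = 13.5805433
  W → negative
Point 3:
  Latitude: 70° + 17/60 + 39.7/3600 = 70 + 0.283333 + 0.011028 = 70.2943611
  S → negative
  Longitude: 95° + 20/60 + 37/3600 = 95 + 0.333333 + 0.010278 = 95.3436111
  hemisphere W, so the sign is −
Point 4:
  φ: 35′ + 16.2″ = 35.27000′; 88 + 35.27000/60 = 88.5878333
  S ⇒ negate
  λ: 11 + 52/60 + 29.4/3600 = 11.8748333
  W ⇒ negate

1. -0.345104, -28.494970
2. 83.829817, -13.580543
3. -70.294361, -95.343611
4. -88.587833, -11.874833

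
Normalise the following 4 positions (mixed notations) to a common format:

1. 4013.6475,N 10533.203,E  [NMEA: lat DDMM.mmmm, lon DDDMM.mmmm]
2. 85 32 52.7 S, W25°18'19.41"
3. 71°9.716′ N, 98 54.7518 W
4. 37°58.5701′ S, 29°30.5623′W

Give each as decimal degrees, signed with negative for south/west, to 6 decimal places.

1. 40.227458, 105.553383
2. -85.547972, -25.305392
3. 71.161933, -98.912530
4. -37.976168, -29.509372

Point 1:
  Latitude: degrees = first 2 digits = 40, minutes = 13.6475; 40 + 13.6475/60 = 40.2274583
  N → positive
  λ: split at 3 digits → 105° and 33.203′; 105 + 33.203/60 = 105.5533833
  E ⇒ keep positive
Point 2:
  Lat: 85° + 32/60 + 52.7/3600 = 85 + 0.533333 + 0.014639 = 85.5479722
  S → negative
  λ: 18′ + 19.41″ = 18.32350′; 25 + 18.32350/60 = 25.3053917
  W ⇒ negate
Point 3:
  Latitude: 71 + 9.716/60 = 71.1619333
  N → positive
  λ: 54.7518′ = 0.912530°; total 98.9125300
  W ⇒ negate
Point 4:
  Latitude: 58.5701′ = 0.976168°; total 37.9761683
  S ⇒ negate
  Longitude: 29 + 30.5623/60 = 29.5093717
  W → negative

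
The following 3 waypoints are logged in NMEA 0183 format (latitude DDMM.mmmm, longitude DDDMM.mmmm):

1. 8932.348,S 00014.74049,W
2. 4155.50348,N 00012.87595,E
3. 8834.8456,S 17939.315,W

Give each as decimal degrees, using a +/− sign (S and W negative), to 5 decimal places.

1. -89.53913, -0.24567
2. 41.92506, 0.21460
3. -88.58076, -179.65525

Point 1:
  Lat: degrees = first 2 digits = 89, minutes = 32.348; 89 + 32.348/60 = 89.539133
  S ⇒ negate
  Longitude: degrees = first 3 digits = 0, minutes = 14.74049; 0 + 14.74049/60 = 0.245675
  W ⇒ negate
Point 2:
  φ: degrees = first 2 digits = 41, minutes = 55.50348; 41 + 55.50348/60 = 41.925058
  N ⇒ keep positive
  Lon: degrees = first 3 digits = 0, minutes = 12.87595; 0 + 12.87595/60 = 0.214599
  E ⇒ keep positive
Point 3:
  Lat: degrees = first 2 digits = 88, minutes = 34.8456; 88 + 34.8456/60 = 88.580760
  S → negative
  λ: degrees = first 3 digits = 179, minutes = 39.315; 179 + 39.315/60 = 179.655250
  W ⇒ negate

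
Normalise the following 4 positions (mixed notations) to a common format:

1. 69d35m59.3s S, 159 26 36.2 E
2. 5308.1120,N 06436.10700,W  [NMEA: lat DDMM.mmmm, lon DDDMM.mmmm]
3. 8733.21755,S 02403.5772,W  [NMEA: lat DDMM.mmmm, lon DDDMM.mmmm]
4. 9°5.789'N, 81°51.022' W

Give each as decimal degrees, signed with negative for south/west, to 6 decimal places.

1. -69.599806, 159.443389
2. 53.135200, -64.601783
3. -87.553626, -24.059620
4. 9.096483, -81.850367

Point 1:
  Lat: 69° + 35/60 + 59.3/3600 = 69 + 0.583333 + 0.016472 = 69.5998056
  S → negative
  Lon: 159 + 26/60 + 36.2/3600 = 159.4433889
  E → positive
Point 2:
  Lat: split at 2 digits → 53° and 8.112′; 53 + 8.112/60 = 53.1352000
  N ⇒ keep positive
  λ: split at 3 digits → 064° and 36.107′; 64 + 36.107/60 = 64.6017833
  W → negative
Point 3:
  φ: degrees = first 2 digits = 87, minutes = 33.21755; 87 + 33.21755/60 = 87.5536258
  S ⇒ negate
  Lon: degrees = first 3 digits = 24, minutes = 3.5772; 24 + 3.5772/60 = 24.0596200
  W ⇒ negate
Point 4:
  Lat: 9 + 5.789/60 = 9.0964833
  N ⇒ keep positive
  Longitude: 81 + 51.022/60 = 81.8503667
  W → negative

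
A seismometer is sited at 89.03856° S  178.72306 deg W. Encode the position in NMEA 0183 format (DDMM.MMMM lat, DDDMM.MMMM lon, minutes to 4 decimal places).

8902.3136,S / 17843.3836,W

Latitude: minutes = (89.038560 − 89) × 60 = 2.313600
λ: fractional part 0.723060 → 43.383600 minutes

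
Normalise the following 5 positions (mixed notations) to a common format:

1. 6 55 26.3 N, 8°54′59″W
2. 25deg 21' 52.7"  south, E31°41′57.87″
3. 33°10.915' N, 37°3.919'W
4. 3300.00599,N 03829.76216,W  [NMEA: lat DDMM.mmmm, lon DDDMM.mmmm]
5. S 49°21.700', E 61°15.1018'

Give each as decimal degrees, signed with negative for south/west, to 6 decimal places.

Point 1:
  Lat: 55′ + 26.3″ = 55.43833′; 6 + 55.43833/60 = 6.9239722
  N ⇒ keep positive
  λ: 54′ + 59″ = 54.98333′; 8 + 54.98333/60 = 8.9163889
  W ⇒ negate
Point 2:
  Lat: 21′ + 52.7″ = 21.87833′; 25 + 21.87833/60 = 25.3646389
  hemisphere S, so the sign is −
  λ: 41′ + 57.87″ = 41.96450′; 31 + 41.96450/60 = 31.6994083
  E ⇒ keep positive
Point 3:
  Lat: 10.915′ = 0.181917°; total 33.1819167
  N → positive
  Lon: 3.919′ = 0.065317°; total 37.0653167
  W ⇒ negate
Point 4:
  Lat: split at 2 digits → 33° and 0.00599′; 33 + 0.00599/60 = 33.0000998
  N ⇒ keep positive
  Lon: split at 3 digits → 038° and 29.76216′; 38 + 29.76216/60 = 38.4960360
  hemisphere W, so the sign is −
Point 5:
  Lat: 49 + 21.7/60 = 49.3616667
  hemisphere S, so the sign is −
  Lon: 61 + 15.1018/60 = 61.2516967
  E → positive

1. 6.923972, -8.916389
2. -25.364639, 31.699408
3. 33.181917, -37.065317
4. 33.000100, -38.496036
5. -49.361667, 61.251697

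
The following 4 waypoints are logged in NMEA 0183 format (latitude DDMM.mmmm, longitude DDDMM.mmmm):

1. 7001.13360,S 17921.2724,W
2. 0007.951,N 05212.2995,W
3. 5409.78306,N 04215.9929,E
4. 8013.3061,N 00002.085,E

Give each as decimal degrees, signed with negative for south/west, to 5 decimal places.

1. -70.01889, -179.35454
2. 0.13252, -52.20499
3. 54.16305, 42.26655
4. 80.22177, 0.03475

Point 1:
  Latitude: degrees = first 2 digits = 70, minutes = 1.1336; 70 + 1.1336/60 = 70.018893
  hemisphere S, so the sign is −
  λ: degrees = first 3 digits = 179, minutes = 21.2724; 179 + 21.2724/60 = 179.354540
  W → negative
Point 2:
  φ: split at 2 digits → 00° and 7.951′; 0 + 7.951/60 = 0.132517
  N ⇒ keep positive
  Longitude: degrees = first 3 digits = 52, minutes = 12.2995; 52 + 12.2995/60 = 52.204992
  W ⇒ negate
Point 3:
  Latitude: split at 2 digits → 54° and 9.78306′; 54 + 9.78306/60 = 54.163051
  N → positive
  Longitude: split at 3 digits → 042° and 15.9929′; 42 + 15.9929/60 = 42.266548
  E → positive
Point 4:
  Latitude: degrees = first 2 digits = 80, minutes = 13.3061; 80 + 13.3061/60 = 80.221768
  N → positive
  Longitude: split at 3 digits → 000° and 2.085′; 0 + 2.085/60 = 0.034750
  E → positive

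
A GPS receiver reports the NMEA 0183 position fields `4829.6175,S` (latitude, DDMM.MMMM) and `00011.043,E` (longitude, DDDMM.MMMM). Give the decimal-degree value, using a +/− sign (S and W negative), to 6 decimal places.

Latitude: degrees = first 2 digits = 48, minutes = 29.6175; 48 + 29.6175/60 = 48.4936250
S → negative
λ: split at 3 digits → 000° and 11.043′; 0 + 11.043/60 = 0.1840500
E ⇒ keep positive

-48.493625, 0.184050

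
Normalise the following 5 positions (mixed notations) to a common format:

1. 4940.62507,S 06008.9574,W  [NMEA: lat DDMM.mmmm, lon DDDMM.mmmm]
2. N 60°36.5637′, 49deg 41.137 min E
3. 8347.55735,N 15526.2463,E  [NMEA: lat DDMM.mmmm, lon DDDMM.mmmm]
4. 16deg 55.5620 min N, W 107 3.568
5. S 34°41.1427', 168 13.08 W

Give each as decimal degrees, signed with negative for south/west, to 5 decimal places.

Point 1:
  Lat: split at 2 digits → 49° and 40.62507′; 49 + 40.62507/60 = 49.677085
  hemisphere S, so the sign is −
  λ: degrees = first 3 digits = 60, minutes = 8.9574; 60 + 8.9574/60 = 60.149290
  hemisphere W, so the sign is −
Point 2:
  φ: 36.5637′ = 0.609395°; total 60.609395
  N → positive
  Longitude: 41.137′ = 0.685617°; total 49.685617
  E → positive
Point 3:
  Latitude: degrees = first 2 digits = 83, minutes = 47.55735; 83 + 47.55735/60 = 83.792623
  N ⇒ keep positive
  Lon: split at 3 digits → 155° and 26.2463′; 155 + 26.2463/60 = 155.437438
  E → positive
Point 4:
  Lat: 55.562′ = 0.926033°; total 16.926033
  N ⇒ keep positive
  Lon: 3.568′ = 0.059467°; total 107.059467
  W → negative
Point 5:
  Lat: 34 + 41.1427/60 = 34.685712
  S → negative
  λ: 13.08′ = 0.218000°; total 168.218000
  W → negative

1. -49.67708, -60.14929
2. 60.60940, 49.68562
3. 83.79262, 155.43744
4. 16.92603, -107.05947
5. -34.68571, -168.21800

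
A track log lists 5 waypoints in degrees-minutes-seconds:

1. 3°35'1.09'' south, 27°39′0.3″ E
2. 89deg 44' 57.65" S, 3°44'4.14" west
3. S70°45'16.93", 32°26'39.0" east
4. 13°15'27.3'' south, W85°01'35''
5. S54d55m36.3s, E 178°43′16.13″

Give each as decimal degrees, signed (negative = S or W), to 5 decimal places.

1. -3.58364, 27.65008
2. -89.74935, -3.73448
3. -70.75470, 32.44417
4. -13.25758, -85.02639
5. -54.92675, 178.72115

Point 1:
  φ: 3° + 35/60 + 1.09/3600 = 3 + 0.583333 + 0.000303 = 3.583636
  S → negative
  Longitude: 27 + 39/60 + 0.3/3600 = 27.650083
  E → positive
Point 2:
  φ: 44′ + 57.65″ = 44.96083′; 89 + 44.96083/60 = 89.749347
  S ⇒ negate
  Longitude: 3 + 44/60 + 4.14/3600 = 3.734483
  hemisphere W, so the sign is −
Point 3:
  φ: 45′ + 16.93″ = 45.28217′; 70 + 45.28217/60 = 70.754703
  S → negative
  λ: 26′ + 39″ = 26.65000′; 32 + 26.65000/60 = 32.444167
  E ⇒ keep positive
Point 4:
  φ: 13 + 15/60 + 27.3/3600 = 13.257583
  S → negative
  λ: 85 + 1/60 + 35/3600 = 85.026389
  hemisphere W, so the sign is −
Point 5:
  Latitude: 54 + 55/60 + 36.3/3600 = 54.926750
  S ⇒ negate
  λ: 178 + 43/60 + 16.13/3600 = 178.721147
  E ⇒ keep positive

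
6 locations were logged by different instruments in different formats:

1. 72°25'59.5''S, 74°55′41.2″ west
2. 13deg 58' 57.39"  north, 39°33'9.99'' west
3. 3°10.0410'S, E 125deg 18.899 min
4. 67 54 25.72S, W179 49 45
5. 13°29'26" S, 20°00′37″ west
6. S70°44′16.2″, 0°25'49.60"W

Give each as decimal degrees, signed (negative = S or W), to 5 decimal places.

Point 1:
  φ: 25′ + 59.5″ = 25.99167′; 72 + 25.99167/60 = 72.433194
  hemisphere S, so the sign is −
  λ: 74 + 55/60 + 41.2/3600 = 74.928111
  hemisphere W, so the sign is −
Point 2:
  Latitude: 13° + 58/60 + 57.39/3600 = 13 + 0.966667 + 0.015942 = 13.982608
  N → positive
  λ: 33′ + 9.99″ = 33.16650′; 39 + 33.16650/60 = 39.552775
  hemisphere W, so the sign is −
Point 3:
  Latitude: 3 + 10.041/60 = 3.167350
  S → negative
  Lon: 18.899′ = 0.314983°; total 125.314983
  E → positive
Point 4:
  Latitude: 54′ + 25.72″ = 54.42867′; 67 + 54.42867/60 = 67.907144
  S ⇒ negate
  Longitude: 179 + 49/60 + 45/3600 = 179.829167
  W ⇒ negate
Point 5:
  φ: 13 + 29/60 + 26/3600 = 13.490556
  S ⇒ negate
  λ: 0′ + 37″ = 0.61667′; 20 + 0.61667/60 = 20.010278
  W ⇒ negate
Point 6:
  Lat: 44′ + 16.2″ = 44.27000′; 70 + 44.27000/60 = 70.737833
  S ⇒ negate
  λ: 25′ + 49.6″ = 25.82667′; 0 + 25.82667/60 = 0.430444
  W → negative

1. -72.43319, -74.92811
2. 13.98261, -39.55278
3. -3.16735, 125.31498
4. -67.90714, -179.82917
5. -13.49056, -20.01028
6. -70.73783, -0.43044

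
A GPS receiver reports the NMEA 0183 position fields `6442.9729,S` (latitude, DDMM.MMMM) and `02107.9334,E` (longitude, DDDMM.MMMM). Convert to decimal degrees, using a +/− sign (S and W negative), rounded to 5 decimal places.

-64.71622, 21.13222

Lat: degrees = first 2 digits = 64, minutes = 42.9729; 64 + 42.9729/60 = 64.716215
S ⇒ negate
Lon: degrees = first 3 digits = 21, minutes = 7.9334; 21 + 7.9334/60 = 21.132223
E → positive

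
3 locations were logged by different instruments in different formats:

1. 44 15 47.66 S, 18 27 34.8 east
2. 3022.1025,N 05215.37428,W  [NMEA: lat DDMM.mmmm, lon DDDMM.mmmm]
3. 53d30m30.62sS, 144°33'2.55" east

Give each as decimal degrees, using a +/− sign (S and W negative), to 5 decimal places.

Point 1:
  Lat: 44 + 15/60 + 47.66/3600 = 44.263239
  S ⇒ negate
  Longitude: 18° + 27/60 + 34.8/3600 = 18 + 0.450000 + 0.009667 = 18.459667
  E ⇒ keep positive
Point 2:
  Lat: degrees = first 2 digits = 30, minutes = 22.1025; 30 + 22.1025/60 = 30.368375
  N → positive
  λ: degrees = first 3 digits = 52, minutes = 15.37428; 52 + 15.37428/60 = 52.256238
  W ⇒ negate
Point 3:
  Latitude: 53° + 30/60 + 30.62/3600 = 53 + 0.500000 + 0.008506 = 53.508506
  S ⇒ negate
  Lon: 144 + 33/60 + 2.55/3600 = 144.550708
  E → positive

1. -44.26324, 18.45967
2. 30.36838, -52.25624
3. -53.50851, 144.55071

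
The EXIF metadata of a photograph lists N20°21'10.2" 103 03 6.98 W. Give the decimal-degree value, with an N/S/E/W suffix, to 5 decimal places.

Lat: 20° + 21/60 + 10.2/3600 = 20 + 0.350000 + 0.002833 = 20.352833
Lon: 103° + 3/60 + 6.98/3600 = 103 + 0.050000 + 0.001939 = 103.051939

20.35283° N, 103.05194° W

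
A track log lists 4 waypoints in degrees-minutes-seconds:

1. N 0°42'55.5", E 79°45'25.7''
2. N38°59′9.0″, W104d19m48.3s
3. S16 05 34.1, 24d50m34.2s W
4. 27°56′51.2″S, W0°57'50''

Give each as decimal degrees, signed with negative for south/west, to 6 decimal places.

Point 1:
  Latitude: 0° + 42/60 + 55.5/3600 = 0 + 0.700000 + 0.015417 = 0.7154167
  N → positive
  Lon: 79° + 45/60 + 25.7/3600 = 79 + 0.750000 + 0.007139 = 79.7571389
  E → positive
Point 2:
  Latitude: 38 + 59/60 + 9/3600 = 38.9858333
  N ⇒ keep positive
  Lon: 19′ + 48.3″ = 19.80500′; 104 + 19.80500/60 = 104.3300833
  hemisphere W, so the sign is −
Point 3:
  Latitude: 5′ + 34.1″ = 5.56833′; 16 + 5.56833/60 = 16.0928056
  S ⇒ negate
  Lon: 24° + 50/60 + 34.2/3600 = 24 + 0.833333 + 0.009500 = 24.8428333
  hemisphere W, so the sign is −
Point 4:
  Latitude: 56′ + 51.2″ = 56.85333′; 27 + 56.85333/60 = 27.9475556
  S ⇒ negate
  Longitude: 0 + 57/60 + 50/3600 = 0.9638889
  W ⇒ negate

1. 0.715417, 79.757139
2. 38.985833, -104.330083
3. -16.092806, -24.842833
4. -27.947556, -0.963889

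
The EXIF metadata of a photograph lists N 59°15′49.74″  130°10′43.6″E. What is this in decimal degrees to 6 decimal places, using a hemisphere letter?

59.263817° N, 130.178778° E

Latitude: 15′ + 49.74″ = 15.82900′; 59 + 15.82900/60 = 59.2638167
λ: 10′ + 43.6″ = 10.72667′; 130 + 10.72667/60 = 130.1787778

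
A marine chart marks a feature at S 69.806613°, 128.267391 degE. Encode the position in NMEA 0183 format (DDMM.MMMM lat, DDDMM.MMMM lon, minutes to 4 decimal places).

φ: minutes = (69.806613 − 69) × 60 = 48.396780
λ: minutes = (128.267391 − 128) × 60 = 16.043460

6948.3968,S / 12816.0435,E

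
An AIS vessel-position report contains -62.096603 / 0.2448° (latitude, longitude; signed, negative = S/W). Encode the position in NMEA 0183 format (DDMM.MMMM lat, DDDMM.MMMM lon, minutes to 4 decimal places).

Latitude is negative → S; |value| = 62.096603
Lat: fractional part 0.096603 → 5.796180 minutes
Longitude: minutes = (0.244800 − 0) × 60 = 14.688000

6205.7962,S / 00014.6880,E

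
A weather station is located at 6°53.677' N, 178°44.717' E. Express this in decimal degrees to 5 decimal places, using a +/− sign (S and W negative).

Lat: 53.677′ = 0.894617°; total 6.894617
N ⇒ keep positive
λ: 44.717′ = 0.745283°; total 178.745283
E ⇒ keep positive

6.89462, 178.74528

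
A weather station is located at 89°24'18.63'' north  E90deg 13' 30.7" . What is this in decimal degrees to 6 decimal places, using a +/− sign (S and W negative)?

89.405175, 90.225194

φ: 89° + 24/60 + 18.63/3600 = 89 + 0.400000 + 0.005175 = 89.4051750
N ⇒ keep positive
Longitude: 90° + 13/60 + 30.7/3600 = 90 + 0.216667 + 0.008528 = 90.2251944
E → positive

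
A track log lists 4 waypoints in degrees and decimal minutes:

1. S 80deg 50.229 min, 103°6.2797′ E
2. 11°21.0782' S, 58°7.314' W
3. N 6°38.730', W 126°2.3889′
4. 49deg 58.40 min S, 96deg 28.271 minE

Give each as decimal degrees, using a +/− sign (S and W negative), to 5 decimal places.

Point 1:
  Lat: 80 + 50.229/60 = 80.837150
  S → negative
  Lon: 103 + 6.2797/60 = 103.104662
  E → positive
Point 2:
  Lat: 11 + 21.0782/60 = 11.351303
  S ⇒ negate
  Lon: 7.314′ = 0.121900°; total 58.121900
  hemisphere W, so the sign is −
Point 3:
  Latitude: 6 + 38.73/60 = 6.645500
  N → positive
  Lon: 126 + 2.3889/60 = 126.039815
  hemisphere W, so the sign is −
Point 4:
  Lat: 58.4′ = 0.973333°; total 49.973333
  hemisphere S, so the sign is −
  Lon: 28.271′ = 0.471183°; total 96.471183
  E ⇒ keep positive

1. -80.83715, 103.10466
2. -11.35130, -58.12190
3. 6.64550, -126.03982
4. -49.97333, 96.47118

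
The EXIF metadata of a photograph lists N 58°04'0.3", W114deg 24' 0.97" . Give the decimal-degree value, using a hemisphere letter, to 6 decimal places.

58.066750° N, 114.400269° W

φ: 58 + 4/60 + 0.3/3600 = 58.0667500
Lon: 114° + 24/60 + 0.97/3600 = 114 + 0.400000 + 0.000269 = 114.4002694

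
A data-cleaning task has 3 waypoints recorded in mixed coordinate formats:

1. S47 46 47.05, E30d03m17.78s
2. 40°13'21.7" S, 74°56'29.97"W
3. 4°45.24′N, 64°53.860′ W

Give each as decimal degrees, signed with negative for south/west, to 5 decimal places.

Point 1:
  Latitude: 47 + 46/60 + 47.05/3600 = 47.779736
  S → negative
  Longitude: 30° + 3/60 + 17.78/3600 = 30 + 0.050000 + 0.004939 = 30.054939
  E ⇒ keep positive
Point 2:
  Latitude: 40 + 13/60 + 21.7/3600 = 40.222694
  S ⇒ negate
  Lon: 74 + 56/60 + 29.97/3600 = 74.941658
  W ⇒ negate
Point 3:
  Latitude: 45.24′ = 0.754000°; total 4.754000
  N → positive
  Lon: 64 + 53.86/60 = 64.897667
  W ⇒ negate

1. -47.77974, 30.05494
2. -40.22269, -74.94166
3. 4.75400, -64.89767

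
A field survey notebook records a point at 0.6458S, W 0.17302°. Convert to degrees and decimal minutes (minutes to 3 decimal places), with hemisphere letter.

0° 38.748′ S, 0° 10.381′ W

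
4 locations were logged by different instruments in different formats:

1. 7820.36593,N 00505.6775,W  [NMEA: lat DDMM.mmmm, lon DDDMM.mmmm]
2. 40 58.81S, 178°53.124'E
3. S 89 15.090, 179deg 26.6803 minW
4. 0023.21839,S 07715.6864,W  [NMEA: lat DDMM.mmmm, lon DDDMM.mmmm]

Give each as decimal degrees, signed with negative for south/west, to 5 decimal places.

1. 78.33943, -5.09463
2. -40.98017, 178.88540
3. -89.25150, -179.44467
4. -0.38697, -77.26144

Point 1:
  Latitude: split at 2 digits → 78° and 20.36593′; 78 + 20.36593/60 = 78.339432
  N ⇒ keep positive
  Longitude: degrees = first 3 digits = 5, minutes = 5.6775; 5 + 5.6775/60 = 5.094625
  W → negative
Point 2:
  Latitude: 40 + 58.81/60 = 40.980167
  S ⇒ negate
  Lon: 53.124′ = 0.885400°; total 178.885400
  E ⇒ keep positive
Point 3:
  Latitude: 89 + 15.09/60 = 89.251500
  hemisphere S, so the sign is −
  Lon: 26.6803′ = 0.444672°; total 179.444672
  W ⇒ negate
Point 4:
  Lat: degrees = first 2 digits = 0, minutes = 23.21839; 0 + 23.21839/60 = 0.386973
  S → negative
  λ: degrees = first 3 digits = 77, minutes = 15.6864; 77 + 15.6864/60 = 77.261440
  W → negative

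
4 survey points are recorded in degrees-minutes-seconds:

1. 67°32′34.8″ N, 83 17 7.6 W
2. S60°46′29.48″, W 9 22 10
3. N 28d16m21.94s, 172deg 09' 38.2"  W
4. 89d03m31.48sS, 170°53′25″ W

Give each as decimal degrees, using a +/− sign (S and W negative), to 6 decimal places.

1. 67.543000, -83.285444
2. -60.774856, -9.369444
3. 28.272761, -172.160611
4. -89.058744, -170.890278

Point 1:
  Lat: 67 + 32/60 + 34.8/3600 = 67.5430000
  N → positive
  Longitude: 83° + 17/60 + 7.6/3600 = 83 + 0.283333 + 0.002111 = 83.2854444
  hemisphere W, so the sign is −
Point 2:
  φ: 60° + 46/60 + 29.48/3600 = 60 + 0.766667 + 0.008189 = 60.7748556
  S → negative
  Longitude: 9° + 22/60 + 10/3600 = 9 + 0.366667 + 0.002778 = 9.3694444
  hemisphere W, so the sign is −
Point 3:
  Lat: 16′ + 21.94″ = 16.36567′; 28 + 16.36567/60 = 28.2727611
  N ⇒ keep positive
  Longitude: 9′ + 38.2″ = 9.63667′; 172 + 9.63667/60 = 172.1606111
  W → negative
Point 4:
  Lat: 89° + 3/60 + 31.48/3600 = 89 + 0.050000 + 0.008744 = 89.0587444
  S → negative
  Longitude: 170 + 53/60 + 25/3600 = 170.8902778
  hemisphere W, so the sign is −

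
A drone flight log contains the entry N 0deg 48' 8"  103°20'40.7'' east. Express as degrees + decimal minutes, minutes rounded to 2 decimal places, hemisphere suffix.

0° 48.13′ N, 103° 20.68′ E

Lat: seconds/60 = 0.13333; minutes = 48 + 0.13333 = 48.1333
Longitude: 20 + 40.7/60 = 20.6783′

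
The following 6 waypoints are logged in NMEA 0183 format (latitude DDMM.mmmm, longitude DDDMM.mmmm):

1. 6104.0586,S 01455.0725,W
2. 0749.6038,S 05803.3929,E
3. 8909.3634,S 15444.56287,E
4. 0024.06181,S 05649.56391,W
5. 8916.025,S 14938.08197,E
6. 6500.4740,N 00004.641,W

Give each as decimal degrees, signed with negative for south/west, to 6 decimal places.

1. -61.067643, -14.917875
2. -7.826730, 58.056548
3. -89.156057, 154.742715
4. -0.401030, -56.826065
5. -89.267083, 149.634700
6. 65.007900, -0.077350

Point 1:
  φ: degrees = first 2 digits = 61, minutes = 4.0586; 61 + 4.0586/60 = 61.0676433
  S → negative
  Lon: degrees = first 3 digits = 14, minutes = 55.0725; 14 + 55.0725/60 = 14.9178750
  W ⇒ negate
Point 2:
  Latitude: degrees = first 2 digits = 7, minutes = 49.6038; 7 + 49.6038/60 = 7.8267300
  S ⇒ negate
  λ: degrees = first 3 digits = 58, minutes = 3.3929; 58 + 3.3929/60 = 58.0565483
  E → positive
Point 3:
  Latitude: split at 2 digits → 89° and 9.3634′; 89 + 9.3634/60 = 89.1560567
  S ⇒ negate
  Lon: degrees = first 3 digits = 154, minutes = 44.56287; 154 + 44.56287/60 = 154.7427145
  E ⇒ keep positive
Point 4:
  Lat: degrees = first 2 digits = 0, minutes = 24.06181; 0 + 24.06181/60 = 0.4010302
  S → negative
  Longitude: split at 3 digits → 056° and 49.56391′; 56 + 49.56391/60 = 56.8260652
  W → negative
Point 5:
  Latitude: split at 2 digits → 89° and 16.025′; 89 + 16.025/60 = 89.2670833
  S ⇒ negate
  Longitude: degrees = first 3 digits = 149, minutes = 38.08197; 149 + 38.08197/60 = 149.6346995
  E ⇒ keep positive
Point 6:
  φ: degrees = first 2 digits = 65, minutes = 0.474; 65 + 0.474/60 = 65.0079000
  N → positive
  λ: split at 3 digits → 000° and 4.641′; 0 + 4.641/60 = 0.0773500
  W ⇒ negate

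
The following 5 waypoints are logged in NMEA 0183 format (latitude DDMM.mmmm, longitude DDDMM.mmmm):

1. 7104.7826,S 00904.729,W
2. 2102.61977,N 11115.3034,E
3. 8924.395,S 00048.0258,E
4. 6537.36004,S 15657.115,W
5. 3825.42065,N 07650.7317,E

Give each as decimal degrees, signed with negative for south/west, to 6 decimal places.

1. -71.079710, -9.078817
2. 21.043663, 111.255057
3. -89.406583, 0.800430
4. -65.622667, -156.951917
5. 38.423678, 76.845528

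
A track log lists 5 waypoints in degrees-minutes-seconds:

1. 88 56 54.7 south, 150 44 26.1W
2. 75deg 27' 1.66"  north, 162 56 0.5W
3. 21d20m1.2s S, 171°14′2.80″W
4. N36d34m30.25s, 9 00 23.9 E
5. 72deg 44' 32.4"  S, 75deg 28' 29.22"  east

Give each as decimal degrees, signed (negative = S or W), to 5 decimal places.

1. -88.94853, -150.74058
2. 75.45046, -162.93347
3. -21.33367, -171.23411
4. 36.57507, 9.00664
5. -72.74233, 75.47478

Point 1:
  φ: 56′ + 54.7″ = 56.91167′; 88 + 56.91167/60 = 88.948528
  S ⇒ negate
  λ: 150 + 44/60 + 26.1/3600 = 150.740583
  W ⇒ negate
Point 2:
  Lat: 27′ + 1.66″ = 27.02767′; 75 + 27.02767/60 = 75.450461
  N → positive
  Longitude: 162 + 56/60 + 0.5/3600 = 162.933472
  hemisphere W, so the sign is −
Point 3:
  Latitude: 20′ + 1.2″ = 20.02000′; 21 + 20.02000/60 = 21.333667
  S → negative
  Longitude: 171° + 14/60 + 2.8/3600 = 171 + 0.233333 + 0.000778 = 171.234111
  W ⇒ negate
Point 4:
  Latitude: 34′ + 30.25″ = 34.50417′; 36 + 34.50417/60 = 36.575069
  N ⇒ keep positive
  Lon: 0′ + 23.9″ = 0.39833′; 9 + 0.39833/60 = 9.006639
  E ⇒ keep positive
Point 5:
  φ: 72 + 44/60 + 32.4/3600 = 72.742333
  hemisphere S, so the sign is −
  Longitude: 75 + 28/60 + 29.22/3600 = 75.474783
  E ⇒ keep positive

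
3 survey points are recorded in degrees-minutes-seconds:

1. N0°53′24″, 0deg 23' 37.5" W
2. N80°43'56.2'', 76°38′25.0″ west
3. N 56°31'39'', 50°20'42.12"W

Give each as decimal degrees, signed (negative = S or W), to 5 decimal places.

1. 0.89000, -0.39375
2. 80.73228, -76.64028
3. 56.52750, -50.34503

Point 1:
  Lat: 53′ + 24″ = 53.40000′; 0 + 53.40000/60 = 0.890000
  N → positive
  Lon: 23′ + 37.5″ = 23.62500′; 0 + 23.62500/60 = 0.393750
  W ⇒ negate
Point 2:
  Latitude: 43′ + 56.2″ = 43.93667′; 80 + 43.93667/60 = 80.732278
  N → positive
  λ: 76 + 38/60 + 25/3600 = 76.640278
  hemisphere W, so the sign is −
Point 3:
  Latitude: 56 + 31/60 + 39/3600 = 56.527500
  N → positive
  λ: 50 + 20/60 + 42.12/3600 = 50.345033
  W ⇒ negate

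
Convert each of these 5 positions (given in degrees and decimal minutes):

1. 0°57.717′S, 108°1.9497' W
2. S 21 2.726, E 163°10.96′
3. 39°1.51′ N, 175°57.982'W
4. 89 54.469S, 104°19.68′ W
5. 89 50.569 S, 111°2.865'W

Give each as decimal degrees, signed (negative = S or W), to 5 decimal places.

Point 1:
  φ: 57.717′ = 0.961950°; total 0.961950
  S ⇒ negate
  Longitude: 1.9497′ = 0.032495°; total 108.032495
  W ⇒ negate
Point 2:
  Lat: 21 + 2.726/60 = 21.045433
  S ⇒ negate
  λ: 163 + 10.96/60 = 163.182667
  E → positive
Point 3:
  φ: 1.51′ = 0.025167°; total 39.025167
  N → positive
  λ: 57.982′ = 0.966367°; total 175.966367
  hemisphere W, so the sign is −
Point 4:
  Latitude: 89 + 54.469/60 = 89.907817
  S ⇒ negate
  λ: 19.68′ = 0.328000°; total 104.328000
  W → negative
Point 5:
  Lat: 50.569′ = 0.842817°; total 89.842817
  hemisphere S, so the sign is −
  λ: 111 + 2.865/60 = 111.047750
  W → negative

1. -0.96195, -108.03250
2. -21.04543, 163.18267
3. 39.02517, -175.96637
4. -89.90782, -104.32800
5. -89.84282, -111.04775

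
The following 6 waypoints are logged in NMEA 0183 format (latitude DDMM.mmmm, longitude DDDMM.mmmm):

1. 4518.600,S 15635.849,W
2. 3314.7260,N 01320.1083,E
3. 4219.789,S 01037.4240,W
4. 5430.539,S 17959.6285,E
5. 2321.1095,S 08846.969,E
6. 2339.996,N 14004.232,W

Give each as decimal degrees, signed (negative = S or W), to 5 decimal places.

1. -45.31000, -156.59748
2. 33.24543, 13.33514
3. -42.32982, -10.62373
4. -54.50898, 179.99381
5. -23.35183, 88.78282
6. 23.66660, -140.07053

Point 1:
  Latitude: degrees = first 2 digits = 45, minutes = 18.6; 45 + 18.6/60 = 45.310000
  S → negative
  Longitude: split at 3 digits → 156° and 35.849′; 156 + 35.849/60 = 156.597483
  hemisphere W, so the sign is −
Point 2:
  Latitude: split at 2 digits → 33° and 14.726′; 33 + 14.726/60 = 33.245433
  N → positive
  λ: split at 3 digits → 013° and 20.1083′; 13 + 20.1083/60 = 13.335138
  E → positive
Point 3:
  Latitude: degrees = first 2 digits = 42, minutes = 19.789; 42 + 19.789/60 = 42.329817
  hemisphere S, so the sign is −
  Longitude: split at 3 digits → 010° and 37.424′; 10 + 37.424/60 = 10.623733
  W → negative
Point 4:
  φ: degrees = first 2 digits = 54, minutes = 30.539; 54 + 30.539/60 = 54.508983
  S → negative
  Lon: split at 3 digits → 179° and 59.6285′; 179 + 59.6285/60 = 179.993808
  E ⇒ keep positive
Point 5:
  Latitude: degrees = first 2 digits = 23, minutes = 21.1095; 23 + 21.1095/60 = 23.351825
  S → negative
  Lon: degrees = first 3 digits = 88, minutes = 46.969; 88 + 46.969/60 = 88.782817
  E → positive
Point 6:
  Latitude: degrees = first 2 digits = 23, minutes = 39.996; 23 + 39.996/60 = 23.666600
  N ⇒ keep positive
  Longitude: degrees = first 3 digits = 140, minutes = 4.232; 140 + 4.232/60 = 140.070533
  W → negative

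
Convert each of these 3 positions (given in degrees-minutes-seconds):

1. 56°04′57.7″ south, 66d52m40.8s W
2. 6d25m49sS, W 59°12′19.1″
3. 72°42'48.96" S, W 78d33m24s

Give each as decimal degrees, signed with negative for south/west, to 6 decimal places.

1. -56.082694, -66.878000
2. -6.430278, -59.205306
3. -72.713600, -78.556667

Point 1:
  Lat: 56 + 4/60 + 57.7/3600 = 56.0826944
  S → negative
  Lon: 66° + 52/60 + 40.8/3600 = 66 + 0.866667 + 0.011333 = 66.8780000
  W ⇒ negate
Point 2:
  Latitude: 25′ + 49″ = 25.81667′; 6 + 25.81667/60 = 6.4302778
  S → negative
  λ: 59° + 12/60 + 19.1/3600 = 59 + 0.200000 + 0.005306 = 59.2053056
  W → negative
Point 3:
  Latitude: 72° + 42/60 + 48.96/3600 = 72 + 0.700000 + 0.013600 = 72.7136000
  S ⇒ negate
  Longitude: 33′ + 24″ = 33.40000′; 78 + 33.40000/60 = 78.5566667
  hemisphere W, so the sign is −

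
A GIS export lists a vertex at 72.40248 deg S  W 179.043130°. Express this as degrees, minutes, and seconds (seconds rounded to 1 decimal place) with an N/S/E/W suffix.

φ: 0.402480° → 24.14880′; 0.14880 × 60 = 8.928″
Lon: whole degrees 179; 2.58780′ → 2′ and 35.268″

72°24′8.9″ S, 179°02′35.3″ W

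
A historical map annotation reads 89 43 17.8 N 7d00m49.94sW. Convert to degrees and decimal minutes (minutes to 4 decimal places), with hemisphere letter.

φ: 43 + 17.8/60 = 43.296667′
Lon: seconds/60 = 0.83233; minutes = 0 + 0.83233 = 0.832333

89° 43.2967′ N, 7° 0.8323′ W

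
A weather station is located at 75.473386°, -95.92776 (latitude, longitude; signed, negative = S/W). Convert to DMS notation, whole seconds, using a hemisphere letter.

Lat: 0.473386 × 60 = 28.40316′ → 28′, remainder × 60 = 24.19″
Longitude is negative → W; |value| = 95.927760
λ: 0.927760 × 60 = 55.66560′ → 55′, remainder × 60 = 39.94″

75°28′24″ N, 95°55′40″ W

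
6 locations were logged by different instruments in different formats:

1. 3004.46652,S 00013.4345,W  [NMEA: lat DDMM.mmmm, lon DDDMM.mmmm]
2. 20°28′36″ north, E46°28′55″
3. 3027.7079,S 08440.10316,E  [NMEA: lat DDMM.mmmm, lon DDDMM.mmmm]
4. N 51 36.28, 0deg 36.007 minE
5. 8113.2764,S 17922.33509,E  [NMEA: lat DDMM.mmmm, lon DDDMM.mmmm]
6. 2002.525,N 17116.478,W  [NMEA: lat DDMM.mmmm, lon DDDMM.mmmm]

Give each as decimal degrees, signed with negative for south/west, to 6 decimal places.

1. -30.074442, -0.223908
2. 20.476667, 46.481944
3. -30.461798, 84.668386
4. 51.604667, 0.600117
5. -81.221273, 179.372252
6. 20.042083, -171.274633

Point 1:
  Lat: degrees = first 2 digits = 30, minutes = 4.46652; 30 + 4.46652/60 = 30.0744420
  hemisphere S, so the sign is −
  Lon: degrees = first 3 digits = 0, minutes = 13.4345; 0 + 13.4345/60 = 0.2239083
  W → negative
Point 2:
  φ: 28′ + 36″ = 28.60000′; 20 + 28.60000/60 = 20.4766667
  N ⇒ keep positive
  Longitude: 28′ + 55″ = 28.91667′; 46 + 28.91667/60 = 46.4819444
  E → positive
Point 3:
  Latitude: degrees = first 2 digits = 30, minutes = 27.7079; 30 + 27.7079/60 = 30.4617983
  S ⇒ negate
  Longitude: degrees = first 3 digits = 84, minutes = 40.10316; 84 + 40.10316/60 = 84.6683860
  E ⇒ keep positive
Point 4:
  φ: 36.28′ = 0.604667°; total 51.6046667
  N ⇒ keep positive
  λ: 36.007′ = 0.600117°; total 0.6001167
  E → positive
Point 5:
  φ: degrees = first 2 digits = 81, minutes = 13.2764; 81 + 13.2764/60 = 81.2212733
  S → negative
  Longitude: split at 3 digits → 179° and 22.33509′; 179 + 22.33509/60 = 179.3722515
  E → positive
Point 6:
  Latitude: degrees = first 2 digits = 20, minutes = 2.525; 20 + 2.525/60 = 20.0420833
  N → positive
  Lon: split at 3 digits → 171° and 16.478′; 171 + 16.478/60 = 171.2746333
  hemisphere W, so the sign is −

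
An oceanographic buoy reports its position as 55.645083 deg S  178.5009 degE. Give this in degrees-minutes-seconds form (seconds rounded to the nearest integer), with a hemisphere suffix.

55°38′42″ S, 178°30′3″ E

Latitude: 0.645083° → 38.70498′; 0.70498 × 60 = 42.30″
Longitude: 0.500900° → 30.05400′; 0.05400 × 60 = 3.24″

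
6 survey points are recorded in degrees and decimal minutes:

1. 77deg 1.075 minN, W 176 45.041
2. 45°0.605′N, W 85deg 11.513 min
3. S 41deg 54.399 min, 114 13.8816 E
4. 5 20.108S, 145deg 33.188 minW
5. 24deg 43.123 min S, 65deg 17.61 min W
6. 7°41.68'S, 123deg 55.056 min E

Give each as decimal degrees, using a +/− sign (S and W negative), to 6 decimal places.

1. 77.017917, -176.750683
2. 45.010083, -85.191883
3. -41.906650, 114.231360
4. -5.335133, -145.553133
5. -24.718717, -65.293500
6. -7.694667, 123.917600

Point 1:
  Lat: 1.075′ = 0.017917°; total 77.0179167
  N ⇒ keep positive
  Longitude: 45.041′ = 0.750683°; total 176.7506833
  W ⇒ negate
Point 2:
  Latitude: 0.605′ = 0.010083°; total 45.0100833
  N → positive
  Lon: 85 + 11.513/60 = 85.1918833
  W ⇒ negate
Point 3:
  Lat: 54.399′ = 0.906650°; total 41.9066500
  hemisphere S, so the sign is −
  λ: 114 + 13.8816/60 = 114.2313600
  E ⇒ keep positive
Point 4:
  Latitude: 20.108′ = 0.335133°; total 5.3351333
  S → negative
  Lon: 145 + 33.188/60 = 145.5531333
  W → negative
Point 5:
  φ: 24 + 43.123/60 = 24.7187167
  S ⇒ negate
  Longitude: 17.61′ = 0.293500°; total 65.2935000
  W → negative
Point 6:
  Latitude: 7 + 41.68/60 = 7.6946667
  hemisphere S, so the sign is −
  λ: 123 + 55.056/60 = 123.9176000
  E ⇒ keep positive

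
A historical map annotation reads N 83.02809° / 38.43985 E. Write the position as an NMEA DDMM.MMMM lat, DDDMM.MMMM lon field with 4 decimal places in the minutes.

8301.6854,N / 03826.3910,E

Lat: minutes = (83.028090 − 83) × 60 = 1.685400
Lon: minutes = (38.439850 − 38) × 60 = 26.391000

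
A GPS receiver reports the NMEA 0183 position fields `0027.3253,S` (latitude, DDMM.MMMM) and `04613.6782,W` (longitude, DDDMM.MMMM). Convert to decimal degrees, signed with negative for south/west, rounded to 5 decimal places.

Latitude: degrees = first 2 digits = 0, minutes = 27.3253; 0 + 27.3253/60 = 0.455422
S → negative
λ: split at 3 digits → 046° and 13.6782′; 46 + 13.6782/60 = 46.227970
W → negative

-0.45542, -46.22797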